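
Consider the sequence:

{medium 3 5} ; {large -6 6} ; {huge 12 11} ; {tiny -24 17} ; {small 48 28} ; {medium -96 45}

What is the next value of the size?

large

Size: medium, large, huge, tiny, small, medium → large (repeats medium → large → huge → tiny → small).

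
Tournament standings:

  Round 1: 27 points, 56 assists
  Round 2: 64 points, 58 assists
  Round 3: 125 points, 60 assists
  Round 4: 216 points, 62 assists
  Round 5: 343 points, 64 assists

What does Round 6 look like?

512 points, 66 assists

Points — perfect cubes: 3³, 4³, 5³, …: 27, 64, 125, 216, 343 → 512.
Assists goes 56, 58, 60, 62, 64 → 66 (+2 each step).
Putting it together: 512 points, 66 assists.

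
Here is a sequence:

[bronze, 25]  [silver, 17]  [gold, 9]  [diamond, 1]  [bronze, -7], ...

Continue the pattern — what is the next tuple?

Rank: bronze, silver, gold, diamond, bronze → silver (repeats bronze → silver → gold → diamond).
Second component — −8 each step: 25, 17, 9, 1, -7 → -15.
Putting it together: [silver, -15].

[silver, -15]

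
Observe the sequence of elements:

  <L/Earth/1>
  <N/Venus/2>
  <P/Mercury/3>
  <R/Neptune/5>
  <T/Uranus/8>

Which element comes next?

<V/Saturn/13>

Letter goes L, N, P, R, T → V (letters move forward 2 places in the alphabet).
Planet — runs backward through the planets Mercury→Neptune: Earth, Venus, Mercury, Neptune, Uranus → Saturn.
Third part: each term is the sum of the two before it; 1, 2, 3, 5, 8 → 13.
So the next element is <V/Saturn/13>.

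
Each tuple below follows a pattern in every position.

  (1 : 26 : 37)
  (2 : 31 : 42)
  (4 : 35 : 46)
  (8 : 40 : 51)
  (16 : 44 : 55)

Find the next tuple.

(32 : 49 : 60)

For the first entry, ×2 each step: 1, 2, 4, 8, 16 → 32.
Second entry: alternating steps +5, +4, +5, +4, …; 26, 31, 35, 40, 44 → 49.
Third entry — always 11 more than the second entry: 37, 42, 46, 51, 55 → 60.
So the next tuple is (32 : 49 : 60).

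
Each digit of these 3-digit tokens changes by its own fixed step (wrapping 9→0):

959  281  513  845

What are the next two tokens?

177 then 409

First digit — +3 each step, mod 10: 9, 2, 5, 8 → 1 → 4.
Second digit goes 5, 8, 1, 4 → 7 → 0 (+3 each step, mod 10).
Third digit: +2 each step, mod 10; 9, 1, 3, 5 → 7 → 9.
So the next two tokens are 177 and 409.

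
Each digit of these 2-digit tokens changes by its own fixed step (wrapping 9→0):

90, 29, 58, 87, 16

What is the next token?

First digit: +3 each step, mod 10; 9, 2, 5, 8, 1 → 4.
For the second digit, −1 each step, mod 10: 0, 9, 8, 7, 6 → 5.
Putting it together: 45.

45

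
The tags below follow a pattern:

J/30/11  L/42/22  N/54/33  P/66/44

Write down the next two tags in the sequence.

Letter — letters move forward 2 places in the alphabet: J, L, N, P → R → T.
Second component — +12 each step: 30, 42, 54, 66 → 78 → 90.
Third component: +11 each step, so 11, 22, 33, 44 → 55 → 66.
So the next two tags are R/78/55 and T/90/66.

R/78/55, T/90/66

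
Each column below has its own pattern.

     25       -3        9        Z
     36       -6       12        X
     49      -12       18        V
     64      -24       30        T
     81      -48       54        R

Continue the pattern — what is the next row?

First component: perfect squares: 5², 6², 7², …, so 25, 36, 49, 64, 81 → 100.
For the second component, ×2 each step: -3, -6, -12, -24, -48 → -96.
Third component: together with the second component always sums to 6, so 9, 12, 18, 30, 54 → 102.
Letter: Z, X, V, T, R → P (letters move back 2 places in the alphabet).
Putting it together: 100  -96  102  P.

100  -96  102  P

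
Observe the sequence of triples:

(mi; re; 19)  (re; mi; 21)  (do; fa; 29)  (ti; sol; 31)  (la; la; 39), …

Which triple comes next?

(sol; ti; 41)

First note: runs backward through the solfège scale do→ti, so mi, re, do, ti, la → sol.
Second note: re, mi, fa, sol, la → ti (runs through the solfège scale do→ti).
For the third entry, alternating steps +2, +8, +2, +8, …: 19, 21, 29, 31, 39 → 41.
Putting it together: (sol; ti; 41).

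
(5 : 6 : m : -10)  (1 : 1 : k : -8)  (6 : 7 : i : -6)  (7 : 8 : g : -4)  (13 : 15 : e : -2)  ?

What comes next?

(20 : 23 : c : 0)

For the first component, each term is the sum of the two before it: 5, 1, 6, 7, 13 → 20.
Second component — each term is the sum of the two before it: 6, 1, 7, 8, 15 → 23.
For the letter, letters move back 2 places in the alphabet: m, k, i, g, e → c.
For the fourth component, +2 each step: -10, -8, -6, -4, -2 → 0.
So the next 4-tuple is (20 : 23 : c : 0).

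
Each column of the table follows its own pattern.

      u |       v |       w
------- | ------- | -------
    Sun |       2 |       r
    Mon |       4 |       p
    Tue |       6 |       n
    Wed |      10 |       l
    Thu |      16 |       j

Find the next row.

Column u: runs through the weekdays Mon→Sun; Sun, Mon, Tue, Wed, Thu → Fri.
Column v: each term is the sum of the two before it; 2, 4, 6, 10, 16 → 26.
Column w goes r, p, n, l, j → h (letters move back 2 places in the alphabet).
Combining the parts gives Fri  26  h.

Fri  26  h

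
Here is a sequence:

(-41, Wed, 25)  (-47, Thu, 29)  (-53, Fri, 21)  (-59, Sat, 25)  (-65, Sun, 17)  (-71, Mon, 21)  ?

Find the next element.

First part: −6 each step, so -41, -47, -53, -59, -65, -71 → -77.
Day goes Wed, Thu, Fri, Sat, Sun, Mon → Tue (runs through the weekdays Mon→Sun).
Third part: alternating steps +4, −8, +4, −8, …, so 25, 29, 21, 25, 17, 21 → 13.
Putting it together: (-77, Tue, 13).

(-77, Tue, 13)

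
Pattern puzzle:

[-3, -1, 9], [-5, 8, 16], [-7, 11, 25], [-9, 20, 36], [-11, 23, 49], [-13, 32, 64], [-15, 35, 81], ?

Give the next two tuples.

First value: −2 each step; -3, -5, -7, -9, -11, -13, -15 → -17 → -19.
Second value: alternating steps +9, +3, +9, +3, …, so -1, 8, 11, 20, 23, 32, 35 → 44 → 47.
Third value — perfect squares: 3², 4², 5², …: 9, 16, 25, 36, 49, 64, 81 → 100 → 121.
So the next two tuples are [-17, 44, 100] and [-19, 47, 121].

[-17, 44, 100], [-19, 47, 121]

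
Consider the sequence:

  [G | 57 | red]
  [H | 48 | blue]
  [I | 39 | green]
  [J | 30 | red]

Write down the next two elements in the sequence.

[K | 21 | blue], [L | 12 | green]

Letter: G, H, I, J → K → L (letters move forward 1 place in the alphabet).
For the second component, −9 each step: 57, 48, 39, 30 → 21 → 12.
Colour — repeats red → blue → green: red, blue, green, red → blue → green.
So the next two elements are [K | 21 | blue] and [L | 12 | green].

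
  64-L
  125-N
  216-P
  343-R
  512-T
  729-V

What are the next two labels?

1000-X then 1331-Z

First component goes 64, 125, 216, 343, 512, 729 → 1000 → 1331 (perfect cubes: 4³, 5³, 6³, …).
Letter: letters move forward 2 places in the alphabet; L, N, P, R, T, V → X → Z.
Putting the parts together: 1000-X and then 1331-Z.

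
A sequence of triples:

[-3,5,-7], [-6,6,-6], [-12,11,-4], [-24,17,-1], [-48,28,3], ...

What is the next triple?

First value: ×2 each step; -3, -6, -12, -24, -48 → -96.
Second value goes 5, 6, 11, 17, 28 → 45 (each term is the sum of the two before it).
For the third value, differences are 1, 2, 3, … (increasing by 1 each time): -7, -6, -4, -1, 3 → 8.
So the next triple is [-96,45,8].

[-96,45,8]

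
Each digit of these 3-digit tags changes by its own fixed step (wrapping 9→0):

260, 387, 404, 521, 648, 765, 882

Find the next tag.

909

First digit: +1 each step, mod 10; 2, 3, 4, 5, 6, 7, 8 → 9.
Second digit — +2 each step, mod 10: 6, 8, 0, 2, 4, 6, 8 → 0.
Third digit — −3 each step, mod 10: 0, 7, 4, 1, 8, 5, 2 → 9.
Putting it together: 909.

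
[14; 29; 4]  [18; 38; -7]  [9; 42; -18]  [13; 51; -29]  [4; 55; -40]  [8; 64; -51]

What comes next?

[-1; 68; -62]

First entry: alternating steps +4, −9, +4, −9, …, so 14, 18, 9, 13, 4, 8 → -1.
Second entry: 29, 38, 42, 51, 55, 64 → 68 (alternating steps +9, +4, +9, +4, …).
Third entry: −11 each step; 4, -7, -18, -29, -40, -51 → -62.
Combining the parts gives [-1; 68; -62].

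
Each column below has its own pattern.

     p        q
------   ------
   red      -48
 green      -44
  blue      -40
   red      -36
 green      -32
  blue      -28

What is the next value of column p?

Column p: red, green, blue, red, green, blue → red (repeats red → green → blue).

red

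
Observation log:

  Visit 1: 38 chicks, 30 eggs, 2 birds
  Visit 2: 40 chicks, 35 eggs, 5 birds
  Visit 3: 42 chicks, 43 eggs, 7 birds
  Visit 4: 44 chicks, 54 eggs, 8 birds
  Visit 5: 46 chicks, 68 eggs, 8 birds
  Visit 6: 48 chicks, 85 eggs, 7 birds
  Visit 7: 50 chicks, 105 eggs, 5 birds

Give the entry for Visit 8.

52 chicks, 128 eggs, 2 birds

Chicks — +2 each step: 38, 40, 42, 44, 46, 48, 50 → 52.
Eggs: differences are 5, 8, 11, … (increasing by 3 each time), so 30, 35, 43, 54, 68, 85, 105 → 128.
Birds — differences are 3, 2, 1, … (decreasing by 1 each time): 2, 5, 7, 8, 8, 7, 5 → 2.
Putting it together: 52 chicks, 128 eggs, 2 birds.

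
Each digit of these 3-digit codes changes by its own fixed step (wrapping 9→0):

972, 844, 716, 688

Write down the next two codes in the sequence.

550, 422

First digit goes 9, 8, 7, 6 → 5 → 4 (−1 each step, mod 10).
Second digit goes 7, 4, 1, 8 → 5 → 2 (−3 each step, mod 10).
Third digit: +2 each step, mod 10, so 2, 4, 6, 8 → 0 → 2.
So the next two codes are 550 and 422.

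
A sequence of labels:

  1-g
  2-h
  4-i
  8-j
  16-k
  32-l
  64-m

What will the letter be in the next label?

n

For the letter, letters move forward 1 place in the alphabet: g, h, i, j, k, l, m → n.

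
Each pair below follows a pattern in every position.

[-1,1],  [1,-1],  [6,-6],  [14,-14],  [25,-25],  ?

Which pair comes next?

First entry — differences are 2, 5, 8, … (increasing by 3 each time): -1, 1, 6, 14, 25 → 39.
Second entry — always the negative of the first entry: 1, -1, -6, -14, -25 → -39.
Putting it together: [39,-39].

[39,-39]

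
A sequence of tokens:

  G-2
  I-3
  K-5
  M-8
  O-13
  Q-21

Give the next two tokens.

S-34, U-55

Letter — letters move forward 2 places in the alphabet: G, I, K, M, O, Q → S → U.
Second component goes 2, 3, 5, 8, 13, 21 → 34 → 55 (each term is the sum of the two before it).
Putting the parts together: S-34 and then U-55.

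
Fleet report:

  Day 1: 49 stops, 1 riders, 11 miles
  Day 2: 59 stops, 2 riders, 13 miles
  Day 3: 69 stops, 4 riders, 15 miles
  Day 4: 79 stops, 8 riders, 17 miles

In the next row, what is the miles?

19

For the miles, +2 each step: 11, 13, 15, 17 → 19.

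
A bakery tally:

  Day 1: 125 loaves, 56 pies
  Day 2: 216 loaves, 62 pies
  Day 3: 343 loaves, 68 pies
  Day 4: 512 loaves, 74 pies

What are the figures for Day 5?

729 loaves, 80 pies

Loaves goes 125, 216, 343, 512 → 729 (perfect cubes: 5³, 6³, 7³, …).
Pies: +6 each step, so 56, 62, 68, 74 → 80.
Combining the parts gives 729 loaves, 80 pies.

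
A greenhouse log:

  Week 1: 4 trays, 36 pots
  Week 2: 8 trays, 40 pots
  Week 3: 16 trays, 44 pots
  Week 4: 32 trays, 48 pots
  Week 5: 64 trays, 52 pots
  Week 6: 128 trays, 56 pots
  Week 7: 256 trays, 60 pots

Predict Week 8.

512 trays, 64 pots

Trays: ×2 each step, so 4, 8, 16, 32, 64, 128, 256 → 512.
Pots: +4 each step; 36, 40, 44, 48, 52, 56, 60 → 64.
So the next record is 512 trays, 64 pots.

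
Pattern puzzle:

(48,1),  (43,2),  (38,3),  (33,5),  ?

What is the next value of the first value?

First value — −5 each step: 48, 43, 38, 33 → 28.
Second value: each term is the sum of the two before it; 1, 2, 3, 5 → 8.

28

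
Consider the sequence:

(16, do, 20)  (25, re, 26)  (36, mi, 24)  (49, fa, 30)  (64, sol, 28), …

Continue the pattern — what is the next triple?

(81, la, 34)

First entry: 16, 25, 36, 49, 64 → 81 (perfect squares: 4², 5², 6², …).
Note: runs through the solfège scale do→ti; do, re, mi, fa, sol → la.
Third entry goes 20, 26, 24, 30, 28 → 34 (alternating steps +6, −2, +6, −2, …).
Combining the parts gives (81, la, 34).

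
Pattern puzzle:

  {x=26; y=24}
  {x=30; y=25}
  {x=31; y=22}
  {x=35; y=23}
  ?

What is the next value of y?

For the y, alternating steps +1, −3, +1, −3, …: 24, 25, 22, 23 → 20.

20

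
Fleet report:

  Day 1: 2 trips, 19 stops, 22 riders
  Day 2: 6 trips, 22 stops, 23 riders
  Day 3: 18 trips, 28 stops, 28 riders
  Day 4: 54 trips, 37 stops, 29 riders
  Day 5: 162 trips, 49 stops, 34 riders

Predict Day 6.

Trips — ×3 each step: 2, 6, 18, 54, 162 → 486.
Stops goes 19, 22, 28, 37, 49 → 64 (differences are 3, 6, 9, … (increasing by 3 each time)).
Riders: alternating steps +1, +5, +1, +5, …; 22, 23, 28, 29, 34 → 35.
So the next record is 486 trips, 64 stops, 35 riders.

486 trips, 64 stops, 35 riders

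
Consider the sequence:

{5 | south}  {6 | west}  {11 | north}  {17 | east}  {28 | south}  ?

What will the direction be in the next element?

west

First entry: 5, 6, 11, 17, 28 → 45 (each term is the sum of the two before it).
For the direction, repeats south → west → north → east: south, west, north, east, south → west.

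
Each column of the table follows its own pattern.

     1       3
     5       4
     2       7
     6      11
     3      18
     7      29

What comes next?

4  47

First component goes 1, 5, 2, 6, 3, 7 → 4 (alternating steps +4, −3, +4, −3, …).
Second component: 3, 4, 7, 11, 18, 29 → 47 (each term is the sum of the two before it).
Putting it together: 4  47.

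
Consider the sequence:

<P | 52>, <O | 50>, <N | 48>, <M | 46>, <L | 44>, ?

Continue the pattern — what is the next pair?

Letter: letters move back 1 place in the alphabet, so P, O, N, M, L → K.
Second slot goes 52, 50, 48, 46, 44 → 42 (−2 each step).
Putting it together: <K | 42>.

<K | 42>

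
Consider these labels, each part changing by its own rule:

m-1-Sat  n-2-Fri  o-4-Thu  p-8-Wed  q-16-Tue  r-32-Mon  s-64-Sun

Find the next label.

t-128-Sat

For the letter, letters move forward 1 place in the alphabet: m, n, o, p, q, r, s → t.
Second component — ×2 each step: 1, 2, 4, 8, 16, 32, 64 → 128.
Day: runs backward through the weekdays Mon→Sun; Sat, Fri, Thu, Wed, Tue, Mon, Sun → Sat.
So the next label is t-128-Sat.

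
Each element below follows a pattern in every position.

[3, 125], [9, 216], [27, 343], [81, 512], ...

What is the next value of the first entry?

First entry — ×3 each step: 3, 9, 27, 81 → 243.
For the second entry, perfect cubes: 5³, 6³, 7³, …: 125, 216, 343, 512 → 729.

243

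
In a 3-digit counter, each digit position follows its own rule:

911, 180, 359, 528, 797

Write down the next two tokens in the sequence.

966, 135

First digit — +2 each step, mod 10: 9, 1, 3, 5, 7 → 9 → 1.
For the second digit, −3 each step, mod 10: 1, 8, 5, 2, 9 → 6 → 3.
Third digit goes 1, 0, 9, 8, 7 → 6 → 5 (−1 each step, mod 10).
Putting the parts together: 966 and then 135.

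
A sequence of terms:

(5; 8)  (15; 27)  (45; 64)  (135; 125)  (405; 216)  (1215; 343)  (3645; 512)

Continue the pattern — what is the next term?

(10935; 729)

First component: ×3 each step; 5, 15, 45, 135, 405, 1215, 3645 → 10935.
Second component: perfect cubes: 2³, 3³, 4³, …, so 8, 27, 64, 125, 216, 343, 512 → 729.
Combining the parts gives (10935; 729).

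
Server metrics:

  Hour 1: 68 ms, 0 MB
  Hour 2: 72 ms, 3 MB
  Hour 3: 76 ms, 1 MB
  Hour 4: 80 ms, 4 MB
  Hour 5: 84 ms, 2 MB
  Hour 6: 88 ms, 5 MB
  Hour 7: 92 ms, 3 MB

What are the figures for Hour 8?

96 ms, 6 MB

Ms — +4 each step: 68, 72, 76, 80, 84, 88, 92 → 96.
MB goes 0, 3, 1, 4, 2, 5, 3 → 6 (alternating steps +3, −2, +3, −2, …).
So the next line is 96 ms, 6 MB.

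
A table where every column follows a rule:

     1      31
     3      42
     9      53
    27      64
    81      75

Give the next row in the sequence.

For the first component, ×3 each step: 1, 3, 9, 27, 81 → 243.
For the second component, +11 each step: 31, 42, 53, 64, 75 → 86.
So the next row is 243  86.

243  86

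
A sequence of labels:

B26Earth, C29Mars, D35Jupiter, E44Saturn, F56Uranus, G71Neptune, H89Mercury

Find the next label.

Letter: letters move forward 1 place in the alphabet; B, C, D, E, F, G, H → I.
Second component goes 26, 29, 35, 44, 56, 71, 89 → 110 (differences are 3, 6, 9, … (increasing by 3 each time)).
Planet — runs through the planets Mercury→Neptune: Earth, Mars, Jupiter, Saturn, Uranus, Neptune, Mercury → Venus.
Putting it together: I110Venus.

I110Venus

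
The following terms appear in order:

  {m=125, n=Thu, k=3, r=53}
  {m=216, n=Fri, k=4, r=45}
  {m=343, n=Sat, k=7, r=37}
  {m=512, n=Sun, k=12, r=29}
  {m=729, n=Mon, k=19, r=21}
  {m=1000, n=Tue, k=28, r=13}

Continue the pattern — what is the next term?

M: perfect cubes: 5³, 6³, 7³, …; 125, 216, 343, 512, 729, 1000 → 1331.
N: runs through the weekdays Mon→Sun; Thu, Fri, Sat, Sun, Mon, Tue → Wed.
K: differences are 1, 3, 5, … (increasing by 2 each time); 3, 4, 7, 12, 19, 28 → 39.
R: −8 each step; 53, 45, 37, 29, 21, 13 → 5.
Combining the parts gives {m=1331, n=Wed, k=39, r=5}.

{m=1331, n=Wed, k=39, r=5}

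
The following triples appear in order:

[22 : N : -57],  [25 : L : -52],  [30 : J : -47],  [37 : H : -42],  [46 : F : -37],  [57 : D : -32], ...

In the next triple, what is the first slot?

70

First slot — differences are 3, 5, 7, … (increasing by 2 each time): 22, 25, 30, 37, 46, 57 → 70.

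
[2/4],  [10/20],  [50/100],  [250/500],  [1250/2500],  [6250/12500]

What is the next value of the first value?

First value: ×5 each step; 2, 10, 50, 250, 1250, 6250 → 31250.
Second value: 4, 20, 100, 500, 2500, 12500 → 62500 (always 2 × the first value).

31250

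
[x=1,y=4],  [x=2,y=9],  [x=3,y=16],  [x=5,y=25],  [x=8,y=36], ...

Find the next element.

For the x, each term is the sum of the two before it: 1, 2, 3, 5, 8 → 13.
Y — perfect squares: 2², 3², 4², …: 4, 9, 16, 25, 36 → 49.
Putting it together: [x=13,y=49].

[x=13,y=49]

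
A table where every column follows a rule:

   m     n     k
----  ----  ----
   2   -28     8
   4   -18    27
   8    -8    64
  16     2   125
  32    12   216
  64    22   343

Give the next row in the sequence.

128  32  512

Column m goes 2, 4, 8, 16, 32, 64 → 128 (×2 each step).
Column n — +10 each step: -28, -18, -8, 2, 12, 22 → 32.
Column k: perfect cubes: 2³, 3³, 4³, …; 8, 27, 64, 125, 216, 343 → 512.
Combining the parts gives 128  32  512.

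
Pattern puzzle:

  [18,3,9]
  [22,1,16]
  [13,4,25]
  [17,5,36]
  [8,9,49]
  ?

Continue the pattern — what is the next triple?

[12,14,64]

For the first entry, alternating steps +4, −9, +4, −9, …: 18, 22, 13, 17, 8 → 12.
Second entry — each term is the sum of the two before it: 3, 1, 4, 5, 9 → 14.
Third entry: 9, 16, 25, 36, 49 → 64 (perfect squares: 3², 4², 5², …).
So the next triple is [12,14,64].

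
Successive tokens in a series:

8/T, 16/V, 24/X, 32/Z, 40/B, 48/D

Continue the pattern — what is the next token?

First component: +8 each step, so 8, 16, 24, 32, 40, 48 → 56.
For the letter, letters move forward 2 places in the alphabet, wrapping Z→A: T, V, X, Z, B, D → F.
Putting it together: 56/F.

56/F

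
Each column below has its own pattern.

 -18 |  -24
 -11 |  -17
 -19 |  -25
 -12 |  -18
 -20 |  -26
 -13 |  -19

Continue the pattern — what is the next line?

First component: -18, -11, -19, -12, -20, -13 → -21 (alternating steps +7, −8, +7, −8, …).
Second component: always 6 less than the first component; -24, -17, -25, -18, -26, -19 → -27.
Putting it together: -21  -27.

-21  -27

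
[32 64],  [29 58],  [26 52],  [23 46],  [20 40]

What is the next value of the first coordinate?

17

First coordinate: 32, 29, 26, 23, 20 → 17 (−3 each step).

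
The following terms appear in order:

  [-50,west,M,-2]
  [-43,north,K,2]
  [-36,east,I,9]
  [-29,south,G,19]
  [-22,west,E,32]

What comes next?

First slot: -50, -43, -36, -29, -22 → -15 (+7 each step).
Direction: repeats west → north → east → south; west, north, east, south, west → north.
Letter: M, K, I, G, E → C (letters move back 2 places in the alphabet).
Fourth slot: differences are 4, 7, 10, … (increasing by 3 each time), so -2, 2, 9, 19, 32 → 48.
So the next term is [-15,north,C,48].

[-15,north,C,48]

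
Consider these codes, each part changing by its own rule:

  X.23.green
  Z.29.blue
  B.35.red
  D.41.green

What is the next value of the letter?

F

Letter: X, Z, B, D → F (letters move forward 2 places in the alphabet, wrapping Z→A).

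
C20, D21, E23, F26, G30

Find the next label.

Letter — letters move forward 1 place in the alphabet: C, D, E, F, G → H.
Second component: differences are 1, 2, 3, … (increasing by 1 each time); 20, 21, 23, 26, 30 → 35.
So the next label is H35.

H35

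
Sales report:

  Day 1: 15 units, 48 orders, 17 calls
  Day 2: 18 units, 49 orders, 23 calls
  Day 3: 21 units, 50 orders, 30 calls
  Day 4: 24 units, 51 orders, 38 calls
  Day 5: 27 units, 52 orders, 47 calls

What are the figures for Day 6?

Units goes 15, 18, 21, 24, 27 → 30 (+3 each step).
For the orders, +1 each step: 48, 49, 50, 51, 52 → 53.
Calls: 17, 23, 30, 38, 47 → 57 (differences are 6, 7, 8, … (increasing by 1 each time)).
Putting it together: 30 units, 53 orders, 57 calls.

30 units, 53 orders, 57 calls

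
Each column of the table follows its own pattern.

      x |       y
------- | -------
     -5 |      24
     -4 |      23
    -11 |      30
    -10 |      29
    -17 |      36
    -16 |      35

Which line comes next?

-23  42

For the column x, alternating steps +1, −7, +1, −7, …: -5, -4, -11, -10, -17, -16 → -23.
Column y — together with the column x always sums to 19: 24, 23, 30, 29, 36, 35 → 42.
So the next line is -23  42.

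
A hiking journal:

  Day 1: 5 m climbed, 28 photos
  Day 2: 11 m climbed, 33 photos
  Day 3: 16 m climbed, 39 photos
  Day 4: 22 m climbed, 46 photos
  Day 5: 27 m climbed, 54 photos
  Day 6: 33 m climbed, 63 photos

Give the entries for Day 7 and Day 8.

38 m climbed, 73 photos; 44 m climbed, 84 photos

M climbed: alternating steps +6, +5, +6, +5, …; 5, 11, 16, 22, 27, 33 → 38 → 44.
Photos: differences are 5, 6, 7, … (increasing by 1 each time); 28, 33, 39, 46, 54, 63 → 73 → 84.
Putting the parts together: 38 m climbed, 73 photos and then 44 m climbed, 84 photos.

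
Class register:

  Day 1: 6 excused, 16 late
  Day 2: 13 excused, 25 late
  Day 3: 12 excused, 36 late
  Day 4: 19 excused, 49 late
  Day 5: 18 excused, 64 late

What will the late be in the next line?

Late — perfect squares: 4², 5², 6², …: 16, 25, 36, 49, 64 → 81.

81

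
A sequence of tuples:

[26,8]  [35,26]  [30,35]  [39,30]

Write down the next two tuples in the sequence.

First component — alternating steps +9, −5, +9, −5, …: 26, 35, 30, 39 → 34 → 43.
Second component: 8, 26, 35, 30 → 39 → 34 (always the previous value of the first component).
Putting the parts together: [34,39] and then [43,34].

[34,39], [43,34]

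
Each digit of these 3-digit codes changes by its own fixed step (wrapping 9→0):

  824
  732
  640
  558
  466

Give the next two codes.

374, 282

For the first digit, −1 each step, mod 10: 8, 7, 6, 5, 4 → 3 → 2.
Second digit: +1 each step, mod 10; 2, 3, 4, 5, 6 → 7 → 8.
Third digit goes 4, 2, 0, 8, 6 → 4 → 2 (−2 each step, mod 10).
So the next two codes are 374 and 282.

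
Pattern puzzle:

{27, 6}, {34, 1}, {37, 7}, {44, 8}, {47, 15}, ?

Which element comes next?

First part goes 27, 34, 37, 44, 47 → 54 (alternating steps +7, +3, +7, +3, …).
Second part — each term is the sum of the two before it: 6, 1, 7, 8, 15 → 23.
So the next element is {54, 23}.

{54, 23}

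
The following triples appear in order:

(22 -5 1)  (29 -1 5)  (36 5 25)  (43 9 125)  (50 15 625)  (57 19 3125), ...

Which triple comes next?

First value: +7 each step, so 22, 29, 36, 43, 50, 57 → 64.
For the second value, alternating steps +4, +6, +4, +6, …: -5, -1, 5, 9, 15, 19 → 25.
Third value goes 1, 5, 25, 125, 625, 3125 → 15625 (×5 each step).
So the next triple is (64 25 15625).

(64 25 15625)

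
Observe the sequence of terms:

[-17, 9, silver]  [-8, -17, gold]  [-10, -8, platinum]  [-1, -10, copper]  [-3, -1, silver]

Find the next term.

[6, -3, gold]

First component: alternating steps +9, −2, +9, −2, …; -17, -8, -10, -1, -3 → 6.
Second component: 9, -17, -8, -10, -1 → -3 (always the previous value of the first component).
Metal: repeats silver → gold → platinum → copper, so silver, gold, platinum, copper, silver → gold.
Putting it together: [6, -3, gold].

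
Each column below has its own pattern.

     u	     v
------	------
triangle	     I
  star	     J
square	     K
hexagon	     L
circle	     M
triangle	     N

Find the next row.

star  O

For the column u, repeats triangle → star → square → hexagon → circle: triangle, star, square, hexagon, circle, triangle → star.
For the column v, letters move forward 1 place in the alphabet: I, J, K, L, M, N → O.
Putting it together: star  O.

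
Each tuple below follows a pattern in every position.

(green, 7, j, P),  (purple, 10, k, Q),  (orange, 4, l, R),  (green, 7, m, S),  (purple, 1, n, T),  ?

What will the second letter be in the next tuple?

U

Second letter: letters move forward 1 place in the alphabet; P, Q, R, S, T → U.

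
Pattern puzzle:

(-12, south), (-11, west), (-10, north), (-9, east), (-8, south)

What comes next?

(-7, west)

First component: +1 each step, so -12, -11, -10, -9, -8 → -7.
For the direction, repeats south → west → north → east: south, west, north, east, south → west.
Putting it together: (-7, west).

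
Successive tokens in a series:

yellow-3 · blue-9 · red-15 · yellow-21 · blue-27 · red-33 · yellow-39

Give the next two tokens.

Colour: repeats yellow → blue → red, so yellow, blue, red, yellow, blue, red, yellow → blue → red.
Second component: +6 each step; 3, 9, 15, 21, 27, 33, 39 → 45 → 51.
So the next two tokens are blue-45 and red-51.

blue-45, red-51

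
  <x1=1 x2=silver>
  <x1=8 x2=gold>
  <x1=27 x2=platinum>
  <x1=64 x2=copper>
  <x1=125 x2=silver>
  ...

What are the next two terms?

<x1=216 x2=gold>, <x1=343 x2=platinum>

X1 goes 1, 8, 27, 64, 125 → 216 → 343 (perfect cubes: 1³, 2³, 3³, …).
X2 — repeats silver → gold → platinum → copper: silver, gold, platinum, copper, silver → gold → platinum.
So the next two terms are <x1=216 x2=gold> and <x1=343 x2=platinum>.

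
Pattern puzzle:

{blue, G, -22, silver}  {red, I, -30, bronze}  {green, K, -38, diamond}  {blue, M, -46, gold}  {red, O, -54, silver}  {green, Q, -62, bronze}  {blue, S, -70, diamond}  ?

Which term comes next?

Colour goes blue, red, green, blue, red, green, blue → red (repeats blue → red → green).
Letter goes G, I, K, M, O, Q, S → U (letters move forward 2 places in the alphabet).
Third part: -22, -30, -38, -46, -54, -62, -70 → -78 (−8 each step).
Rank — repeats silver → bronze → diamond → gold: silver, bronze, diamond, gold, silver, bronze, diamond → gold.
Putting it together: {red, U, -78, gold}.

{red, U, -78, gold}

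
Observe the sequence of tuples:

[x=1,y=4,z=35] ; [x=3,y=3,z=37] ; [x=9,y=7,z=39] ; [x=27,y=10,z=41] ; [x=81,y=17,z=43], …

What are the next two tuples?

[x=243,y=27,z=45], [x=729,y=44,z=47]

X — ×3 each step: 1, 3, 9, 27, 81 → 243 → 729.
For the y, each term is the sum of the two before it: 4, 3, 7, 10, 17 → 27 → 44.
Z goes 35, 37, 39, 41, 43 → 45 → 47 (+2 each step).
So the next two tuples are [x=243,y=27,z=45] and [x=729,y=44,z=47].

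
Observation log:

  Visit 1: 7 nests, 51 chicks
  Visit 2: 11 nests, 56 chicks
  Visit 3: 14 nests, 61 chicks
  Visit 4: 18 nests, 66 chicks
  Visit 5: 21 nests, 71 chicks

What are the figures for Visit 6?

25 nests, 76 chicks

For the nests, alternating steps +4, +3, +4, +3, …: 7, 11, 14, 18, 21 → 25.
For the chicks, +5 each step: 51, 56, 61, 66, 71 → 76.
Putting it together: 25 nests, 76 chicks.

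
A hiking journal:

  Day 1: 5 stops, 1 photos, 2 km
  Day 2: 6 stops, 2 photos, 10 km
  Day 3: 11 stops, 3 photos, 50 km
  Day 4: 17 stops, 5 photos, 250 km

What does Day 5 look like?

For the stops, each term is the sum of the two before it: 5, 6, 11, 17 → 28.
Photos: 1, 2, 3, 5 → 8 (each term is the sum of the two before it).
Km: ×5 each step; 2, 10, 50, 250 → 1250.
Combining the parts gives 28 stops, 8 photos, 1250 km.

28 stops, 8 photos, 1250 km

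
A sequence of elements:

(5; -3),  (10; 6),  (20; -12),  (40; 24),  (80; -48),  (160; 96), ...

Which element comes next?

First value goes 5, 10, 20, 40, 80, 160 → 320 (×2 each step).
Second value: ×(-2) each step, so -3, 6, -12, 24, -48, 96 → -192.
Putting it together: (320; -192).

(320; -192)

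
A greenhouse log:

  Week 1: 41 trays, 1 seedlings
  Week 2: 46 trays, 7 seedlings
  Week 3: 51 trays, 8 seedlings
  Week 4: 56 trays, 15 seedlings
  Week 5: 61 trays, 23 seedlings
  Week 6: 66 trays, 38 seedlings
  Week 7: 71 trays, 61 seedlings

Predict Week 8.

Trays: +5 each step; 41, 46, 51, 56, 61, 66, 71 → 76.
For the seedlings, each term is the sum of the two before it: 1, 7, 8, 15, 23, 38, 61 → 99.
Putting it together: 76 trays, 99 seedlings.

76 trays, 99 seedlings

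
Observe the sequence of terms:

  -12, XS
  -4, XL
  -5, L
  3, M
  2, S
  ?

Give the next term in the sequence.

10, XS

First component — alternating steps +8, −1, +8, −1, …: -12, -4, -5, 3, 2 → 10.
Size: XS, XL, L, M, S → XS (runs backward through clothing sizes XS→XL).
Putting it together: 10, XS.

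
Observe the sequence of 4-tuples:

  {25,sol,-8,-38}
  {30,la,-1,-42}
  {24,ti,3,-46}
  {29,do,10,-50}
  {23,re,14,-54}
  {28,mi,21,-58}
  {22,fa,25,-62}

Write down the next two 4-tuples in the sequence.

First part: alternating steps +5, −6, +5, −6, …; 25, 30, 24, 29, 23, 28, 22 → 27 → 21.
For the note, runs through the solfège scale do→ti: sol, la, ti, do, re, mi, fa → sol → la.
Third part — alternating steps +7, +4, +7, +4, …: -8, -1, 3, 10, 14, 21, 25 → 32 → 36.
Fourth part: -38, -42, -46, -50, -54, -58, -62 → -66 → -70 (−4 each step).
Putting the parts together: {27,sol,32,-66} and then {21,la,36,-70}.

{27,sol,32,-66}, {21,la,36,-70}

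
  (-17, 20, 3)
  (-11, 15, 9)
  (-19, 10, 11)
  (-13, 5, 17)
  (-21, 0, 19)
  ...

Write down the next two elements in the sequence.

First component: -17, -11, -19, -13, -21 → -15 → -23 (alternating steps +6, −8, +6, −8, …).
For the second component, −5 each step: 20, 15, 10, 5, 0 → -5 → -10.
Third component — alternating steps +6, +2, +6, +2, …: 3, 9, 11, 17, 19 → 25 → 27.
Putting the parts together: (-15, -5, 25) and then (-23, -10, 27).

(-15, -5, 25), (-23, -10, 27)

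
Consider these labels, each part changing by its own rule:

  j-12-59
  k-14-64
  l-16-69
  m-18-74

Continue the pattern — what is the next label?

Letter goes j, k, l, m → n (letters move forward 1 place in the alphabet).
Second component goes 12, 14, 16, 18 → 20 (+2 each step).
Third component: +5 each step, so 59, 64, 69, 74 → 79.
So the next label is n-20-79.

n-20-79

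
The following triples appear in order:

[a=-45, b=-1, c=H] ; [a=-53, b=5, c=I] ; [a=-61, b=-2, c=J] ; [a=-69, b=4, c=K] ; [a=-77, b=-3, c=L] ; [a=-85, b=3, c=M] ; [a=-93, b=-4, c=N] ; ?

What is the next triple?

[a=-101, b=2, c=O]

A: −8 each step; -45, -53, -61, -69, -77, -85, -93 → -101.
B: alternating steps +6, −7, +6, −7, …, so -1, 5, -2, 4, -3, 3, -4 → 2.
C: H, I, J, K, L, M, N → O (letters move forward 1 place in the alphabet).
Combining the parts gives [a=-101, b=2, c=O].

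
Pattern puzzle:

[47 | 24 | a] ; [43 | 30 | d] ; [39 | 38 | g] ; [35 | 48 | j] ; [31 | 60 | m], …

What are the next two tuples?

[27 | 74 | p], [23 | 90 | s]

First coordinate: 47, 43, 39, 35, 31 → 27 → 23 (−4 each step).
Second coordinate: 24, 30, 38, 48, 60 → 74 → 90 (differences are 6, 8, 10, … (increasing by 2 each time)).
Letter: letters move forward 3 places in the alphabet; a, d, g, j, m → p → s.
So the next two tuples are [27 | 74 | p] and [23 | 90 | s].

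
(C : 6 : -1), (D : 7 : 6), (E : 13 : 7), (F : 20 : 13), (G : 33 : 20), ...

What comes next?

Letter: letters move forward 1 place in the alphabet; C, D, E, F, G → H.
Second part: 6, 7, 13, 20, 33 → 53 (each term is the sum of the two before it).
Third part goes -1, 6, 7, 13, 20 → 33 (always the previous value of the second part).
Putting it together: (H : 53 : 33).

(H : 53 : 33)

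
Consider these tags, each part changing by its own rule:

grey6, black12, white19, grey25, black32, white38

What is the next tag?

grey45

Shade goes grey, black, white, grey, black, white → grey (repeats grey → black → white).
Second component — alternating steps +6, +7, +6, +7, …: 6, 12, 19, 25, 32, 38 → 45.
Putting it together: grey45.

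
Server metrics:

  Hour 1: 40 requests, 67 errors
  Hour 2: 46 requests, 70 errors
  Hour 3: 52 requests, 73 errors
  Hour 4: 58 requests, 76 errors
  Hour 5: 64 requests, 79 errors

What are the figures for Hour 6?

70 requests, 82 errors

Requests: 40, 46, 52, 58, 64 → 70 (+6 each step).
Errors: 67, 70, 73, 76, 79 → 82 (+3 each step).
Combining the parts gives 70 requests, 82 errors.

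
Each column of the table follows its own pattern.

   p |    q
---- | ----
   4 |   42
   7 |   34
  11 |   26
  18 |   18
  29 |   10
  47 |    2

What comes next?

Column p: 4, 7, 11, 18, 29, 47 → 76 (each term is the sum of the two before it).
Column q — −8 each step: 42, 34, 26, 18, 10, 2 → -6.
So the next row is 76  -6.

76  -6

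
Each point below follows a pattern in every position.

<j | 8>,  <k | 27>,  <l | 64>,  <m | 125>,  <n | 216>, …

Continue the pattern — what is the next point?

Letter: letters move forward 1 place in the alphabet; j, k, l, m, n → o.
Second entry: perfect cubes: 2³, 3³, 4³, …; 8, 27, 64, 125, 216 → 343.
Combining the parts gives <o | 343>.

<o | 343>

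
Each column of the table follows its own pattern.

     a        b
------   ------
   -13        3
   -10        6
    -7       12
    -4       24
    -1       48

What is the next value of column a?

Column a goes -13, -10, -7, -4, -1 → 2 (+3 each step).

2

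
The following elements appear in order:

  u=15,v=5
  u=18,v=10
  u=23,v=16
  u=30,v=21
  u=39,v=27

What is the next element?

U — differences are 3, 5, 7, … (increasing by 2 each time): 15, 18, 23, 30, 39 → 50.
V — alternating steps +5, +6, +5, +6, …: 5, 10, 16, 21, 27 → 32.
Putting it together: u=50,v=32.

u=50,v=32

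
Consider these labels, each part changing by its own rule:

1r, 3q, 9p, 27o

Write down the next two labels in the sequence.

First component: 1, 3, 9, 27 → 81 → 243 (×3 each step).
Letter goes r, q, p, o → n → m (letters move back 1 place in the alphabet).
So the next two labels are 81n and 243m.

81n then 243m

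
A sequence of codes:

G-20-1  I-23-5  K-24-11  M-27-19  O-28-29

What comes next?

Q-31-41

Letter: letters move forward 2 places in the alphabet, so G, I, K, M, O → Q.
Second component goes 20, 23, 24, 27, 28 → 31 (alternating steps +3, +1, +3, +1, …).
Third component: differences are 4, 6, 8, … (increasing by 2 each time); 1, 5, 11, 19, 29 → 41.
Combining the parts gives Q-31-41.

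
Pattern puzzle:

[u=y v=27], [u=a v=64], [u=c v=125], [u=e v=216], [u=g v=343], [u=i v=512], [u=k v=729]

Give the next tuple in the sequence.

U: letters move forward 2 places in the alphabet, wrapping Z→A, so y, a, c, e, g, i, k → m.
V: perfect cubes: 3³, 4³, 5³, …, so 27, 64, 125, 216, 343, 512, 729 → 1000.
So the next tuple is [u=m v=1000].

[u=m v=1000]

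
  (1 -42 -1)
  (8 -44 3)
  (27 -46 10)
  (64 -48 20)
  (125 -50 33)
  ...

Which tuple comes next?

(216 -52 49)

For the first slot, perfect cubes: 1³, 2³, 3³, …: 1, 8, 27, 64, 125 → 216.
Second slot — −2 each step: -42, -44, -46, -48, -50 → -52.
Third slot: differences are 4, 7, 10, … (increasing by 3 each time), so -1, 3, 10, 20, 33 → 49.
Combining the parts gives (216 -52 49).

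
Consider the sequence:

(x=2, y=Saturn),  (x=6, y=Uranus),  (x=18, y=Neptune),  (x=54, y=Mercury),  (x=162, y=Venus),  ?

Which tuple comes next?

X goes 2, 6, 18, 54, 162 → 486 (×3 each step).
Y — runs through the planets Mercury→Neptune: Saturn, Uranus, Neptune, Mercury, Venus → Earth.
Combining the parts gives (x=486, y=Earth).

(x=486, y=Earth)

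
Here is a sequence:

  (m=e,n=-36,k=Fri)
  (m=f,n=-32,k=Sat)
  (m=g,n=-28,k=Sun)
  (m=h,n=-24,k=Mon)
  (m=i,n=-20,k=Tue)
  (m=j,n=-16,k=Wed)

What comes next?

M: letters move forward 1 place in the alphabet, so e, f, g, h, i, j → k.
For the n, +4 each step: -36, -32, -28, -24, -20, -16 → -12.
K: Fri, Sat, Sun, Mon, Tue, Wed → Thu (runs through the weekdays Mon→Sun).
So the next triple is (m=k,n=-12,k=Thu).

(m=k,n=-12,k=Thu)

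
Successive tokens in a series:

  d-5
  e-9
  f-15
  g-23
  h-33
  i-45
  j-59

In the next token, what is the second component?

75

Second component: differences are 4, 6, 8, … (increasing by 2 each time); 5, 9, 15, 23, 33, 45, 59 → 75.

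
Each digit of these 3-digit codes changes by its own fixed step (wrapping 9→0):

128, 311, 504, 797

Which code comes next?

980

First digit — +2 each step, mod 10: 1, 3, 5, 7 → 9.
Second digit: −1 each step, mod 10, so 2, 1, 0, 9 → 8.
Third digit goes 8, 1, 4, 7 → 0 (+3 each step, mod 10).
Combining the parts gives 980.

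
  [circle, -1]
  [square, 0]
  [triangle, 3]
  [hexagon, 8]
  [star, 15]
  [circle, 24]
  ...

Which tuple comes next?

Shape: circle, square, triangle, hexagon, star, circle → square (repeats circle → square → triangle → hexagon → star).
Second part: -1, 0, 3, 8, 15, 24 → 35 (differences are 1, 3, 5, … (increasing by 2 each time)).
So the next tuple is [square, 35].

[square, 35]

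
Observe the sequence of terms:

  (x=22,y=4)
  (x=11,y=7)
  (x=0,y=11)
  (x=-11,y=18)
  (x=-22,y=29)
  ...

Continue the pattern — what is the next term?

(x=-33,y=47)

X — −11 each step: 22, 11, 0, -11, -22 → -33.
Y goes 4, 7, 11, 18, 29 → 47 (each term is the sum of the two before it).
Combining the parts gives (x=-33,y=47).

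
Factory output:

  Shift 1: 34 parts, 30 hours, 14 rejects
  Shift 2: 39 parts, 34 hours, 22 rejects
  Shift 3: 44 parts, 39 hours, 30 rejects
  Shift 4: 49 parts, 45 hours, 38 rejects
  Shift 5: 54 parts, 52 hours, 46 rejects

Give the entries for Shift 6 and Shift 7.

59 parts, 60 hours, 54 rejects; 64 parts, 69 hours, 62 rejects

Parts: +5 each step; 34, 39, 44, 49, 54 → 59 → 64.
Hours: 30, 34, 39, 45, 52 → 60 → 69 (differences are 4, 5, 6, … (increasing by 1 each time)).
Rejects goes 14, 22, 30, 38, 46 → 54 → 62 (+8 each step).
So the next two records are 59 parts, 60 hours, 54 rejects and 64 parts, 69 hours, 62 rejects.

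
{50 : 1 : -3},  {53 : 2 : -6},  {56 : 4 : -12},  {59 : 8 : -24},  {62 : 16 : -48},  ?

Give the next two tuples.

{65 : 32 : -96}, {68 : 64 : -192}

First value — +3 each step: 50, 53, 56, 59, 62 → 65 → 68.
Second value goes 1, 2, 4, 8, 16 → 32 → 64 (×2 each step).
Third value goes -3, -6, -12, -24, -48 → -96 → -192 (×2 each step).
So the next two tuples are {65 : 32 : -96} and {68 : 64 : -192}.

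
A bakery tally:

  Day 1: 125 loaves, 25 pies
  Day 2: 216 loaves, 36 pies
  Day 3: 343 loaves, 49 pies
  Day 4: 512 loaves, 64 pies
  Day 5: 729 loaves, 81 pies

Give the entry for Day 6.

1000 loaves, 100 pies

Loaves: perfect cubes: 5³, 6³, 7³, …, so 125, 216, 343, 512, 729 → 1000.
Pies: perfect squares: 5², 6², 7², …, so 25, 36, 49, 64, 81 → 100.
So the next line is 1000 loaves, 100 pies.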